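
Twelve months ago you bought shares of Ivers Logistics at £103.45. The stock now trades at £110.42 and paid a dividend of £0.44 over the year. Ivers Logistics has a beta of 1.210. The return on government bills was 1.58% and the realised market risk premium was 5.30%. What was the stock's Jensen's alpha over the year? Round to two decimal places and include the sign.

-0.83%

Realised HPR = (P1 + D1 − P0) / P0 = (110.42 + 0.44 − 103.45) / 103.45 = 7.41 / 103.45 = 7.1629%
CAPM required = R_f + β·MRP = 1.58% + 1.210 × 5.30% = 7.99300%
α = realised − required = 7.1629% − 7.99300% = -0.83%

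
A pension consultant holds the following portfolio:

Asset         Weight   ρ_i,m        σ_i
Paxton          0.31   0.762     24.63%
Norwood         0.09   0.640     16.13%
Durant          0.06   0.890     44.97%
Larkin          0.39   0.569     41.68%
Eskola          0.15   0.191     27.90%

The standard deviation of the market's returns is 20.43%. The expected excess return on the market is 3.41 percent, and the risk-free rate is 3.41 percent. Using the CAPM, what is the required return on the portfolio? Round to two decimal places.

β_Paxton = 0.762 × 24.63% / 20.43% = 0.9187
β_Norwood = 0.640 × 16.13% / 20.43% = 0.5053
β_Durant = 0.890 × 44.97% / 20.43% = 1.9590
β_Larkin = 0.569 × 41.68% / 20.43% = 1.1608
β_Eskola = 0.191 × 27.90% / 20.43% = 0.2608
β_P = Σ w_i β_i = 0.31×0.9187 + 0.09×0.5053 + 0.06×1.9590 + 0.39×1.1608 + 0.15×0.2608 = 0.9396
E(R_P) = R_f + β_P × MRP = 3.41% + 0.9396 × 3.41% = 6.61%

6.61%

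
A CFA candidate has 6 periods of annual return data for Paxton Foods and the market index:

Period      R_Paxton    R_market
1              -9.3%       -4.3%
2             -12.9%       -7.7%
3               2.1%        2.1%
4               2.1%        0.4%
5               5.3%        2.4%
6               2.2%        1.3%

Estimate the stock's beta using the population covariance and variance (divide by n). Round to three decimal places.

1.782

Mean R_i = (-9.3 − 12.9 + 2.1 + 2.1 + 5.3 + 2.2) / 6 = -1.7500%
Mean R_m = (-4.3 − 7.7 + 2.1 + 0.4 + 2.4 + 1.3) / 6 = -0.9667%
Σ(R_i − R̄_i)(R_m − R̄_m) = 150.0000  ⇒  Cov = 150.0000 / 6 = 25.0000
Σ(R_m − R̄_m)² = 84.1933  ⇒  Var(R_m) = 84.1933 / 6 = 14.0322
β = Cov / Var(R_m) = 25.0000 / 14.0322 = 1.7816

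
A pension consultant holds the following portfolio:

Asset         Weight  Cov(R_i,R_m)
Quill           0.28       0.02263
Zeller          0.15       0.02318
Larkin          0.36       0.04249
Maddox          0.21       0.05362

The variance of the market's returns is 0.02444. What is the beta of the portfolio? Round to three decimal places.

1.488

β_Quill = 0.02263 / 0.02444 = 0.9259
β_Zeller = 0.02318 / 0.02444 = 0.9484
β_Larkin = 0.04249 / 0.02444 = 1.7385
β_Maddox = 0.05362 / 0.02444 = 2.1939
β_P = Σ w_i β_i = 0.28×0.9259 + 0.15×0.9484 + 0.36×1.7385 + 0.21×2.1939 = 1.4881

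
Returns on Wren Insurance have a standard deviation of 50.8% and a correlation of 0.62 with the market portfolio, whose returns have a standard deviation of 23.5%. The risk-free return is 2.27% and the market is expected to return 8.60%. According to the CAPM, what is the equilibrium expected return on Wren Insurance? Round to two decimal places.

10.75%

β = ρ × σ_i / σ_m = 0.62 × 50.8% / 23.5% = 1.3403
MRP = 8.60% − 2.27% = 6.33%
E(R) = 2.27% + 1.3403 × 6.33% = 10.75%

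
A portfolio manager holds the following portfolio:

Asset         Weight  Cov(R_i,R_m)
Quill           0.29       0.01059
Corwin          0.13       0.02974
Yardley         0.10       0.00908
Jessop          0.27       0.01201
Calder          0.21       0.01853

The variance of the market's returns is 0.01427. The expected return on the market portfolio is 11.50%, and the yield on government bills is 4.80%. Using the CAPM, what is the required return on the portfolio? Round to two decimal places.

11.83%

β_Quill = 0.01059 / 0.01427 = 0.7421
β_Corwin = 0.02974 / 0.01427 = 2.0841
β_Yardley = 0.00908 / 0.01427 = 0.6363
β_Jessop = 0.01201 / 0.01427 = 0.8416
β_Calder = 0.01853 / 0.01427 = 1.2985
β_P = Σ w_i β_i = 0.29×0.7421 + 0.13×2.0841 + 0.10×0.6363 + 0.27×0.8416 + 0.21×1.2985 = 1.0497
MRP = 11.50% − 4.80% = 6.70%
E(R_P) = R_f + β_P × MRP = 4.80% + 1.0497 × 6.70% = 11.83%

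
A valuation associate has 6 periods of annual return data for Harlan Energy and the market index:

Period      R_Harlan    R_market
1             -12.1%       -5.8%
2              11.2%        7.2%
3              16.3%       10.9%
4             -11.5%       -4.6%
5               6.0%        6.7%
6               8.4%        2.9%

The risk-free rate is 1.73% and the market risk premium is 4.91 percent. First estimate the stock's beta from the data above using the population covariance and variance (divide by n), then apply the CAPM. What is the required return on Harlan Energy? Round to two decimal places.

10.17%

Mean R_i = (-12.1 + 11.2 + 16.3 − 11.5 + 6.0 + 8.4) / 6 = 3.0500%
Mean R_m = (-5.8 + 7.2 + 10.9 − 4.6 + 6.7 + 2.9) / 6 = 2.8833%
Σ(R_i − R̄_i)(R_m − R̄_m) = 393.1850  ⇒  Cov = 393.1850 / 6 = 65.5308
Σ(R_m − R̄_m)² = 228.8683  ⇒  Var(R_m) = 228.8683 / 6 = 38.1447
β = Cov / Var(R_m) = 65.5308 / 38.1447 = 1.7180
E(R) = R_f + β × MRP = 1.73% + 1.7180 × 4.91% = 10.17%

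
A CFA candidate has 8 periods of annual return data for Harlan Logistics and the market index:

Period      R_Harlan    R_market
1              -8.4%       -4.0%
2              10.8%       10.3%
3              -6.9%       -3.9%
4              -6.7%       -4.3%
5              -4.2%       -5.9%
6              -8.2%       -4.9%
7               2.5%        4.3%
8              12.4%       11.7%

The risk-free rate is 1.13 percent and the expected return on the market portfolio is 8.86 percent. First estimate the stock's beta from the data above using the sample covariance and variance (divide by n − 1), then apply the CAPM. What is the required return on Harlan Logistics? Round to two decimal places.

Mean R_i = (-8.4 + 10.8 − 6.9 − 6.7 − 4.2 − 8.2 + 2.5 + 12.4) / 8 = -1.0875%
Mean R_m = (-4.0 + 10.3 − 3.9 − 4.3 − 5.9 − 4.9 + 4.3 + 11.7) / 8 = 0.4125%
Σ(R_i − R̄_i)(R_m − R̄_m) = 424.9388  ⇒  Cov = 424.9388 / 7 = 60.7055
Σ(R_m − R̄_m)² = 368.6288  ⇒  Var(R_m) = 368.6288 / 7 = 52.6613
β = Cov / Var(R_m) = 60.7055 / 52.6613 = 1.1528
MRP = 8.86% − 1.13% = 7.73%
E(R) = R_f + β × MRP = 1.13% + 1.1528 × 7.73% = 10.04%

10.04%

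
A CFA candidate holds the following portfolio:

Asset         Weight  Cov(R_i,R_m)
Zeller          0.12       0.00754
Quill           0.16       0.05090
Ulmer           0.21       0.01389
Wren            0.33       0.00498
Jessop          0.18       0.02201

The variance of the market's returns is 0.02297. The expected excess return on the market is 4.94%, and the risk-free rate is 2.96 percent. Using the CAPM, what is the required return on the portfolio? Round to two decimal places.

6.74%

β_Zeller = 0.00754 / 0.02297 = 0.3283
β_Quill = 0.05090 / 0.02297 = 2.2159
β_Ulmer = 0.01389 / 0.02297 = 0.6047
β_Wren = 0.00498 / 0.02297 = 0.2168
β_Jessop = 0.02201 / 0.02297 = 0.9582
β_P = Σ w_i β_i = 0.12×0.3283 + 0.16×2.2159 + 0.21×0.6047 + 0.33×0.2168 + 0.18×0.9582 = 0.7649
E(R_P) = R_f + β_P × MRP = 2.96% + 0.7649 × 4.94% = 6.74%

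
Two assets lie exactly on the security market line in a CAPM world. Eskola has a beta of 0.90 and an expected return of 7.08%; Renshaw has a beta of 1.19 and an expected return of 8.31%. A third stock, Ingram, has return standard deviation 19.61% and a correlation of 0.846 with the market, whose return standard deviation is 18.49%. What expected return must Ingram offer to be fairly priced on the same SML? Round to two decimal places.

7.07%

MRP = (8.31% − 7.08%) / (1.19 − 0.90) = 4.2414%
R_f = 7.08% − 0.90 × 4.2414% = 3.2627%
β_Ingram = ρ·σ_i/σ_m = 0.846 × 19.61 / 18.49 = 0.8972
E(R_Ingram) = R_f + β × MRP = 3.2627% + 0.8972 × 4.2414% = 7.07%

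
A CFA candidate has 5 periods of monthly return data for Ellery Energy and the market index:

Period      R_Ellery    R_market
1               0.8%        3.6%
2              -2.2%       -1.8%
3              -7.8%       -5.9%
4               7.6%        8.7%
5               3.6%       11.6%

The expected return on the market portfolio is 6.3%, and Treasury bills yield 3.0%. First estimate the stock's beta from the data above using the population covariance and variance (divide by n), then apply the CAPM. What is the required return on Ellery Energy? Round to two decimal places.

Mean R_i = (0.8 − 2.2 − 7.8 + 7.6 + 3.6) / 5 = 0.4000%
Mean R_m = (3.6 − 1.8 − 5.9 + 8.7 + 11.6) / 5 = 3.2400%
Σ(R_i − R̄_i)(R_m − R̄_m) = 154.2600  ⇒  Cov = 154.2600 / 5 = 30.8520
Σ(R_m − R̄_m)² = 208.7720  ⇒  Var(R_m) = 208.7720 / 5 = 41.7544
β = Cov / Var(R_m) = 30.8520 / 41.7544 = 0.7389
MRP = 6.3% − 3.0% = 3.30%
E(R) = R_f + β × MRP = 3.0% + 0.7389 × 3.3% = 5.44%

5.44%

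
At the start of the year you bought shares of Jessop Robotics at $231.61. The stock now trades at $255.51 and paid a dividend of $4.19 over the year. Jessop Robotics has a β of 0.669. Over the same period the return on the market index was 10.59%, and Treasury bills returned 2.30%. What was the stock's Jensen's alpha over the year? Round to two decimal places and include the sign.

Realised HPR = (P1 + D1 − P0) / P0 = (255.51 + 4.19 − 231.61) / 231.61 = 28.09 / 231.61 = 12.1281%
MRP = 10.59% − 2.30% = 8.29%
CAPM required = R_f + β·MRP = 2.30% + 0.669 × 8.29% = 7.84601%
α = realised − required = 12.1281% − 7.84601% = +4.28%

+4.28%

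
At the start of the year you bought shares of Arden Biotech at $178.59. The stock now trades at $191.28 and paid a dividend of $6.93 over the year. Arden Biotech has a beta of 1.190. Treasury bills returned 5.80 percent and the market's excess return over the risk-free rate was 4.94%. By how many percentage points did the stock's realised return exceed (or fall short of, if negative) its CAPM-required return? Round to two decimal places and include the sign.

Realised HPR = (P1 + D1 − P0) / P0 = (191.28 + 6.93 − 178.59) / 178.59 = 19.62 / 178.59 = 10.9861%
CAPM required = R_f + β·MRP = 5.80% + 1.190 × 4.94% = 11.67860%
α = realised − required = 10.9861% − 11.67860% = -0.69%

-0.69%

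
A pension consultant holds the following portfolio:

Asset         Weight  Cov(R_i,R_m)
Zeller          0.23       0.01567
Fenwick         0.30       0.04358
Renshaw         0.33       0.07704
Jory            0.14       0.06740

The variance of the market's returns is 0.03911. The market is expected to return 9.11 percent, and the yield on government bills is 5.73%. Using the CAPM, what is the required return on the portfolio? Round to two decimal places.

10.18%

β_Zeller = 0.01567 / 0.03911 = 0.4007
β_Fenwick = 0.04358 / 0.03911 = 1.1143
β_Renshaw = 0.07704 / 0.03911 = 1.9698
β_Jory = 0.06740 / 0.03911 = 1.7233
β_P = Σ w_i β_i = 0.23×0.4007 + 0.30×1.1143 + 0.33×1.9698 + 0.14×1.7233 = 1.3177
MRP = 9.11% − 5.73% = 3.38%
E(R_P) = R_f + β_P × MRP = 5.73% + 1.3177 × 3.38% = 10.18%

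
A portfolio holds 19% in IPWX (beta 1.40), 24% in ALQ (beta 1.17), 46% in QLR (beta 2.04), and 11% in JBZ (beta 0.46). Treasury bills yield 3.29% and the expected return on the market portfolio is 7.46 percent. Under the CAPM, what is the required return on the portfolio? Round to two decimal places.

β_P = Σ w_i β_i = 0.19×1.40 + 0.24×1.17 + 0.46×2.04 + 0.11×0.46 = 1.5358
MRP = 7.46% − 3.29% = 4.17%
E(R_P) = R_f + β_P × MRP = 3.29% + 1.5358 × 4.17% = 9.69%

9.69%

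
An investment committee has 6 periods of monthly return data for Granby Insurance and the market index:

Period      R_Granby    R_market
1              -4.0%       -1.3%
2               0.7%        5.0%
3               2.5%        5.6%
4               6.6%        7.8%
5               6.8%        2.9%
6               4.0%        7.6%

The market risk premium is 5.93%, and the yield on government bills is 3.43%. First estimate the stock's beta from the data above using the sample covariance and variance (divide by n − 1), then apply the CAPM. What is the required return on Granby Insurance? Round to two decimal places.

8.32%

Mean R_i = (-4.0 + 0.7 + 2.5 + 6.6 + 6.8 + 4.0) / 6 = 2.7667%
Mean R_m = (-1.3 + 5.0 + 5.6 + 7.8 + 2.9 + 7.6) / 6 = 4.6000%
Σ(R_i − R̄_i)(R_m − R̄_m) = 47.9400  ⇒  Cov = 47.9400 / 5 = 9.5880
Σ(R_m − R̄_m)² = 58.1000  ⇒  Var(R_m) = 58.1000 / 5 = 11.6200
β = Cov / Var(R_m) = 9.5880 / 11.6200 = 0.8251
E(R) = R_f + β × MRP = 3.43% + 0.8251 × 5.93% = 8.32%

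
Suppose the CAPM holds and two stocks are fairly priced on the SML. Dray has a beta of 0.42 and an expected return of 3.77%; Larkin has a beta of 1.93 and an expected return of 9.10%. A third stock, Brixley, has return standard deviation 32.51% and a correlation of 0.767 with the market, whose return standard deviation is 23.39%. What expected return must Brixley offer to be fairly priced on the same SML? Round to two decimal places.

MRP = (9.10% − 3.77%) / (1.93 − 0.42) = 3.5298%
R_f = 3.77% − 0.42 × 3.5298% = 2.2875%
β_Brixley = ρ·σ_i/σ_m = 0.767 × 32.51 / 23.39 = 1.0661
E(R_Brixley) = R_f + β × MRP = 2.2875% + 1.0661 × 3.5298% = 6.05%

6.05%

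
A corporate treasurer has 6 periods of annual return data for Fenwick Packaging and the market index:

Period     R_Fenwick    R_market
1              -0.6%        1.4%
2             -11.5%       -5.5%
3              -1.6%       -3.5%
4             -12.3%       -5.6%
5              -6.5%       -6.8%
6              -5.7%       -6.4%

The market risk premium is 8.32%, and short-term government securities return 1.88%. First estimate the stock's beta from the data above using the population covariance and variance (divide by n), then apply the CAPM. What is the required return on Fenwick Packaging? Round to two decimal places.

Mean R_i = (-0.6 − 11.5 − 1.6 − 12.3 − 6.5 − 5.7) / 6 = -6.3667%
Mean R_m = (1.4 − 5.5 − 3.5 − 5.6 − 6.8 − 6.4) / 6 = -4.4000%
Σ(R_i − R̄_i)(R_m − R̄_m) = 49.4900  ⇒  Cov = 49.4900 / 6 = 8.2483
Σ(R_m − R̄_m)² = 46.8600  ⇒  Var(R_m) = 46.8600 / 6 = 7.8100
β = Cov / Var(R_m) = 8.2483 / 7.8100 = 1.0561
E(R) = R_f + β × MRP = 1.88% + 1.0561 × 8.32% = 10.67%

10.67%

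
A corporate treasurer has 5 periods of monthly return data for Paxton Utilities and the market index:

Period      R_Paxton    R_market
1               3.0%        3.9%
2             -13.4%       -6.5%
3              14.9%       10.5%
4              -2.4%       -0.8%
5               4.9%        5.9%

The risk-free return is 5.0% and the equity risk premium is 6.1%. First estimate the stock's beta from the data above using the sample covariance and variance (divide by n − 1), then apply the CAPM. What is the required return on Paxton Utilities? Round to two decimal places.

14.65%

Mean R_i = (3.0 − 13.4 + 14.9 − 2.4 + 4.9) / 5 = 1.4000%
Mean R_m = (3.9 − 6.5 + 10.5 − 0.8 + 5.9) / 5 = 2.6000%
Σ(R_i − R̄_i)(R_m − R̄_m) = 267.8800  ⇒  Cov = 267.8800 / 4 = 66.9700
Σ(R_m − R̄_m)² = 169.3600  ⇒  Var(R_m) = 169.3600 / 4 = 42.3400
β = Cov / Var(R_m) = 66.9700 / 42.3400 = 1.5817
E(R) = R_f + β × MRP = 5.0% + 1.5817 × 6.1% = 14.65%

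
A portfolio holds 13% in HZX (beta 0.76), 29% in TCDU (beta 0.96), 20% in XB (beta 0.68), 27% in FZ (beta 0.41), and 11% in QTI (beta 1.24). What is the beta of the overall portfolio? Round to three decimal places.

β_P = Σ w_i β_i = 0.13×0.76 + 0.29×0.96 + 0.20×0.68 + 0.27×0.41 + 0.11×1.24 = 0.7603

0.760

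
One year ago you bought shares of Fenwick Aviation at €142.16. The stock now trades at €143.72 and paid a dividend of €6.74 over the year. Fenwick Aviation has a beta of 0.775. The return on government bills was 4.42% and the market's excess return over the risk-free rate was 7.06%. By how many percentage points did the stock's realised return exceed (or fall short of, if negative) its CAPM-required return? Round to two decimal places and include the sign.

-4.05%

Realised HPR = (P1 + D1 − P0) / P0 = (143.72 + 6.74 − 142.16) / 142.16 = 8.30 / 142.16 = 5.8385%
CAPM required = R_f + β·MRP = 4.42% + 0.775 × 7.06% = 9.89150%
α = realised − required = 5.8385% − 9.89150% = -4.05%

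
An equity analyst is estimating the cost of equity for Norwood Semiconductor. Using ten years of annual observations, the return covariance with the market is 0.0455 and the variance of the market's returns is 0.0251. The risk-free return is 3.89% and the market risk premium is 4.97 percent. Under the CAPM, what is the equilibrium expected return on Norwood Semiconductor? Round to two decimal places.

12.90%

β = Cov(R_i, R_m) / Var(R_m) = 0.0455 / 0.0251 = 1.8127
E(R) = R_f + β × MRP = 3.89% + 1.8127 × 4.97% = 12.90%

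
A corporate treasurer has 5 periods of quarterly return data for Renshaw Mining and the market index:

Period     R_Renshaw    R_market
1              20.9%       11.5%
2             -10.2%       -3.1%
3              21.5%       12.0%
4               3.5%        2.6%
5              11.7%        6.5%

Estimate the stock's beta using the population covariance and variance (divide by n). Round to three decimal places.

2.086

Mean R_i = (20.9 − 10.2 + 21.5 + 3.5 + 11.7) / 5 = 9.4800%
Mean R_m = (11.5 − 3.1 + 12.0 + 2.6 + 6.5) / 5 = 5.9000%
Σ(R_i − R̄_i)(R_m − R̄_m) = 335.4600  ⇒  Cov = 335.4600 / 5 = 67.0920
Σ(R_m − R̄_m)² = 160.8200  ⇒  Var(R_m) = 160.8200 / 5 = 32.1640
β = Cov / Var(R_m) = 67.0920 / 32.1640 = 2.0859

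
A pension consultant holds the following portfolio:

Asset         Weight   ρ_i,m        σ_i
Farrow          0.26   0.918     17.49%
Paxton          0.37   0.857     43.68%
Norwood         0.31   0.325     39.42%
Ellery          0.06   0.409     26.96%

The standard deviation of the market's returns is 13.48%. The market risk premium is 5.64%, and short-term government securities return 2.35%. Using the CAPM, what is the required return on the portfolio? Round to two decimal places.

11.83%

β_Farrow = 0.918 × 17.49% / 13.48% = 1.1911
β_Paxton = 0.857 × 43.68% / 13.48% = 2.7770
β_Norwood = 0.325 × 39.42% / 13.48% = 0.9504
β_Ellery = 0.409 × 26.96% / 13.48% = 0.8180
β_P = Σ w_i β_i = 0.26×1.1911 + 0.37×2.7770 + 0.31×0.9504 + 0.06×0.8180 = 1.6809
E(R_P) = R_f + β_P × MRP = 2.35% + 1.6809 × 5.64% = 11.83%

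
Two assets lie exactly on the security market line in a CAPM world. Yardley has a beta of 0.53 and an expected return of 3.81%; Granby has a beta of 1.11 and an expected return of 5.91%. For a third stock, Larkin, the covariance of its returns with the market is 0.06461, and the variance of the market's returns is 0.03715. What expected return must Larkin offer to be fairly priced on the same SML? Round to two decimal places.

MRP = (5.91% − 3.81%) / (1.11 − 0.53) = 3.6207%
R_f = 3.81% − 0.53 × 3.6207% = 1.8910%
β_Larkin = Cov / Var(R_m) = 0.06461 / 0.03715 = 1.7392
E(R_Larkin) = R_f + β × MRP = 1.8910% + 1.7392 × 3.6207% = 8.19%

8.19%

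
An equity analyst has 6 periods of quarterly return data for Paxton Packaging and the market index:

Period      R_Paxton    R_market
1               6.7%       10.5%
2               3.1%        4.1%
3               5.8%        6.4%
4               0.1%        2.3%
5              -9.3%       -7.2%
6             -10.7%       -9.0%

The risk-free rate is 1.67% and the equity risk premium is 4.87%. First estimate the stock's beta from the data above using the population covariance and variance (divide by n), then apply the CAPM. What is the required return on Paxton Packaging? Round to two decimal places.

6.39%

Mean R_i = (6.7 + 3.1 + 5.8 + 0.1 − 9.3 − 10.7) / 6 = -0.7167%
Mean R_m = (10.5 + 4.1 + 6.4 + 2.3 − 7.2 − 9.0) / 6 = 1.1833%
Σ(R_i − R̄_i)(R_m − R̄_m) = 288.7583  ⇒  Cov = 288.7583 / 6 = 48.1264
Σ(R_m − R̄_m)² = 297.7483  ⇒  Var(R_m) = 297.7483 / 6 = 49.6247
β = Cov / Var(R_m) = 48.1264 / 49.6247 = 0.9698
E(R) = R_f + β × MRP = 1.67% + 0.9698 × 4.87% = 6.39%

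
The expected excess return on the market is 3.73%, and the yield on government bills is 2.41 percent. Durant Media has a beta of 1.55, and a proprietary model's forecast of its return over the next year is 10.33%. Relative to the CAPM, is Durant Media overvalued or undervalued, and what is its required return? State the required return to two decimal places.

Required return = R_f + β·MRP = 2.41% + 1.55 × 3.73% = 8.19%
Forecast 10.33% > required 8.19% → the stock plots above the SML → undervalued.

Undervalued; required return 8.19%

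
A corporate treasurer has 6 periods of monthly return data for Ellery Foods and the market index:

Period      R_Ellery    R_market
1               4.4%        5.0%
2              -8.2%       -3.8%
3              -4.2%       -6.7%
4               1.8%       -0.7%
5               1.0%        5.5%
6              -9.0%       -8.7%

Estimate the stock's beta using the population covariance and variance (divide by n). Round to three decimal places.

0.804

Mean R_i = (4.4 − 8.2 − 4.2 + 1.8 + 1.0 − 9.0) / 6 = -2.3667%
Mean R_m = (5.0 − 3.8 − 6.7 − 0.7 + 5.5 − 8.7) / 6 = -1.5667%
Σ(R_i − R̄_i)(R_m − R̄_m) = 141.5933  ⇒  Cov = 141.5933 / 6 = 23.5989
Σ(R_m − R̄_m)² = 176.0333  ⇒  Var(R_m) = 176.0333 / 6 = 29.3389
β = Cov / Var(R_m) = 23.5989 / 29.3389 = 0.8044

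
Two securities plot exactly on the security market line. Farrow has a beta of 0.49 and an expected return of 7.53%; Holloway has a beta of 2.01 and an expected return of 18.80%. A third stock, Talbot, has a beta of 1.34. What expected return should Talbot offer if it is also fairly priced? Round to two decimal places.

MRP (SML slope) = (18.80% − 7.53%) / (2.01 − 0.49) = 11.27% / 1.52 = 7.4145%
R_f (intercept) = 7.53% − 0.49 × 7.4145% = 3.8969%
E(R_Talbot) = R_f + β × MRP = 3.8969% + 1.34 × 7.4145% = 13.83%

13.83%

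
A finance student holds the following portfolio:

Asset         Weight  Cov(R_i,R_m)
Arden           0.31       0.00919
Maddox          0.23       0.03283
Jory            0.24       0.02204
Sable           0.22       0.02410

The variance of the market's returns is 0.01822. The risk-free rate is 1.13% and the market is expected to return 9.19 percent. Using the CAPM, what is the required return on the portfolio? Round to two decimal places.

10.42%

β_Arden = 0.00919 / 0.01822 = 0.5044
β_Maddox = 0.03283 / 0.01822 = 1.8019
β_Jory = 0.02204 / 0.01822 = 1.2097
β_Sable = 0.02410 / 0.01822 = 1.3227
β_P = Σ w_i β_i = 0.31×0.5044 + 0.23×1.8019 + 0.24×1.2097 + 0.22×1.3227 = 1.1521
MRP = 9.19% − 1.13% = 8.06%
E(R_P) = R_f + β_P × MRP = 1.13% + 1.1521 × 8.06% = 10.42%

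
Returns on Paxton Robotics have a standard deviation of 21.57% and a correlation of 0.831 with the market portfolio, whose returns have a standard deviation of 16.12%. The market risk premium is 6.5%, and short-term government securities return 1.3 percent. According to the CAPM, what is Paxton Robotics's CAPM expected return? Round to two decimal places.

8.53%

β = ρ × σ_i / σ_m = 0.831 × 21.57% / 16.12% = 1.1120
E(R) = 1.3% + 1.1120 × 6.5% = 8.53%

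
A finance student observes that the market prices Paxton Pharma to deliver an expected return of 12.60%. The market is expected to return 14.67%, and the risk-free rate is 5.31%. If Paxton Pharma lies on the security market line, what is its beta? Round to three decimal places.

0.779

MRP = 14.67% − 5.31% = 9.36%
β = (E(R) − R_f) / MRP = (12.60% − 5.31%) / 9.36% = 7.29% / 9.36% = 0.779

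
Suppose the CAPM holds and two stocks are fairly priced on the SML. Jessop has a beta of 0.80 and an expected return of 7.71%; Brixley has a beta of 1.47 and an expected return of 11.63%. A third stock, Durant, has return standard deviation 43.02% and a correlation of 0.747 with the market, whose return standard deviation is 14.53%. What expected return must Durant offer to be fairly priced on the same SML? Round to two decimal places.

MRP = (11.63% − 7.71%) / (1.47 − 0.80) = 5.8507%
R_f = 7.71% − 0.80 × 5.8507% = 3.0294%
β_Durant = ρ·σ_i/σ_m = 0.747 × 43.02 / 14.53 = 2.2117
E(R_Durant) = R_f + β × MRP = 3.0294% + 2.2117 × 5.8507% = 15.97%

15.97%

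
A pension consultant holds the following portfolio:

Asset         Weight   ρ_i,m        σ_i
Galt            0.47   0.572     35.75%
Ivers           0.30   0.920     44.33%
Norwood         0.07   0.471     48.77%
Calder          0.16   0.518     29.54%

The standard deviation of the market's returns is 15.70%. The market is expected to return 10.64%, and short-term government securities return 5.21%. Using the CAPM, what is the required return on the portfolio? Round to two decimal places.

14.17%

β_Galt = 0.572 × 35.75% / 15.70% = 1.3025
β_Ivers = 0.920 × 44.33% / 15.70% = 2.5977
β_Norwood = 0.471 × 48.77% / 15.70% = 1.4631
β_Calder = 0.518 × 29.54% / 15.70% = 0.9746
β_P = Σ w_i β_i = 0.47×1.3025 + 0.30×2.5977 + 0.07×1.4631 + 0.16×0.9746 = 1.6498
MRP = 10.64% − 5.21% = 5.43%
E(R_P) = R_f + β_P × MRP = 5.21% + 1.6498 × 5.43% = 14.17%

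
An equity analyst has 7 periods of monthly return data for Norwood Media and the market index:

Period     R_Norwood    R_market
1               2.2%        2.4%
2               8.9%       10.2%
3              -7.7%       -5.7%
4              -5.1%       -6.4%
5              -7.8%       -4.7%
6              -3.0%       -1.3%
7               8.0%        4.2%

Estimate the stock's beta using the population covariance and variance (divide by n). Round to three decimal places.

1.096

Mean R_i = (2.2 + 8.9 − 7.7 − 5.1 − 7.8 − 3.0 + 8.0) / 7 = -0.6429%
Mean R_m = (2.4 + 10.2 − 5.7 − 6.4 − 4.7 − 1.3 + 4.2) / 7 = -0.1857%
Σ(R_i − R̄_i)(R_m − R̄_m) = 245.9143  ⇒  Cov = 245.9143 / 7 = 35.1306
Σ(R_m − R̄_m)² = 224.4286  ⇒  Var(R_m) = 224.4286 / 7 = 32.0612
β = Cov / Var(R_m) = 35.1306 / 32.0612 = 1.0957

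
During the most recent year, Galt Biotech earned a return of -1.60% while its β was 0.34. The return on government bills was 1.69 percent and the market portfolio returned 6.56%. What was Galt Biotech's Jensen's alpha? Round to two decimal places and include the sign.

-4.95%

Market excess return = 6.56% − 1.69% = 4.87%
CAPM benchmark = R_f + β(R_m − R_f) = 1.69% + 0.34 × 4.87% = 3.3458%
α = actual − benchmark = -1.60% − 3.3458% = -4.95%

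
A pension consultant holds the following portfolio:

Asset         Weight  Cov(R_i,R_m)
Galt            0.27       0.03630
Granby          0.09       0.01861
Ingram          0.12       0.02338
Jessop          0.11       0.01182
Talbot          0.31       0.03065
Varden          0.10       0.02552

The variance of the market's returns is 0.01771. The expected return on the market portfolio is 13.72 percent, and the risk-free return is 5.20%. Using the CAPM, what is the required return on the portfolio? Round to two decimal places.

β_Galt = 0.03630 / 0.01771 = 2.0497
β_Granby = 0.01861 / 0.01771 = 1.0508
β_Ingram = 0.02338 / 0.01771 = 1.3202
β_Jessop = 0.01182 / 0.01771 = 0.6674
β_Talbot = 0.03065 / 0.01771 = 1.7307
β_Varden = 0.02552 / 0.01771 = 1.4410
β_P = Σ w_i β_i = 0.27×2.0497 + 0.09×1.0508 + 0.12×1.3202 + 0.11×0.6674 + 0.31×1.7307 + 0.10×1.4410 = 1.5604
MRP = 13.72% − 5.20% = 8.52%
E(R_P) = R_f + β_P × MRP = 5.20% + 1.5604 × 8.52% = 18.49%

18.49%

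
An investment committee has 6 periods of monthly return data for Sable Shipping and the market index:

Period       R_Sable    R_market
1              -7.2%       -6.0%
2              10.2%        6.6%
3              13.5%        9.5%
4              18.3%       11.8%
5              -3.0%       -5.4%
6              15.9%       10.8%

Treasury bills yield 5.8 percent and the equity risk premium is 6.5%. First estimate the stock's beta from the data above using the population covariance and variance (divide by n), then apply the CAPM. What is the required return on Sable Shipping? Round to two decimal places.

Mean R_i = (-7.2 + 10.2 + 13.5 + 18.3 − 3.0 + 15.9) / 6 = 7.9500%
Mean R_m = (-6.0 + 6.6 + 9.5 + 11.8 − 5.4 + 10.8) / 6 = 4.5500%
Σ(R_i − R̄_i)(R_m − R̄_m) = 425.5950  ⇒  Cov = 425.5950 / 6 = 70.9325
Σ(R_m − R̄_m)² = 330.6350  ⇒  Var(R_m) = 330.6350 / 6 = 55.1058
β = Cov / Var(R_m) = 70.9325 / 55.1058 = 1.2872
E(R) = R_f + β × MRP = 5.8% + 1.2872 × 6.5% = 14.17%

14.17%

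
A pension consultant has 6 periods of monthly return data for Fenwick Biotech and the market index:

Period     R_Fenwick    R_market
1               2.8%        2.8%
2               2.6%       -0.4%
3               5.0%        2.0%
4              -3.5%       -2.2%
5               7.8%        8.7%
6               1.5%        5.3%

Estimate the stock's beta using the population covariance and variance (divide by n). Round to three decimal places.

Mean R_i = (2.8 + 2.6 + 5.0 − 3.5 + 7.8 + 1.5) / 6 = 2.7000%
Mean R_m = (2.8 − 0.4 + 2.0 − 2.2 + 8.7 + 5.3) / 6 = 2.7000%
Σ(R_i − R̄_i)(R_m − R̄_m) = 56.5700  ⇒  Cov = 56.5700 / 6 = 9.4283
Σ(R_m − R̄_m)² = 76.8800  ⇒  Var(R_m) = 76.8800 / 6 = 12.8133
β = Cov / Var(R_m) = 9.4283 / 12.8133 = 0.7358

0.736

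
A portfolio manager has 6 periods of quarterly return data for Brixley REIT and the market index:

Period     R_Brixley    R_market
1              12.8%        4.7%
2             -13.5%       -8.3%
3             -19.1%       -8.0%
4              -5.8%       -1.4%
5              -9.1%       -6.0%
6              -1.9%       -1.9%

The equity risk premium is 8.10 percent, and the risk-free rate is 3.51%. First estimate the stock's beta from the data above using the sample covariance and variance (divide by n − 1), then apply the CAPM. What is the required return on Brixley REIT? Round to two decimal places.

Mean R_i = (12.8 − 13.5 − 19.1 − 5.8 − 9.1 − 1.9) / 6 = -6.1000%
Mean R_m = (4.7 − 8.3 − 8.0 − 1.4 − 6.0 − 1.9) / 6 = -3.4833%
Σ(R_i − R̄_i)(R_m − R̄_m) = 263.8500  ⇒  Cov = 263.8500 / 5 = 52.7700
Σ(R_m − R̄_m)² = 123.7483  ⇒  Var(R_m) = 123.7483 / 5 = 24.7497
β = Cov / Var(R_m) = 52.7700 / 24.7497 = 2.1321
E(R) = R_f + β × MRP = 3.51% + 2.1321 × 8.10% = 20.78%

20.78%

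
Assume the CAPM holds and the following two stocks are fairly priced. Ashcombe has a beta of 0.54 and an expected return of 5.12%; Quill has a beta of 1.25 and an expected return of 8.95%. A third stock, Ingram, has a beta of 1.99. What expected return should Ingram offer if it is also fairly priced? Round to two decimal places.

MRP (SML slope) = (8.95% − 5.12%) / (1.25 − 0.54) = 3.83% / 0.71 = 5.3944%
R_f (intercept) = 5.12% − 0.54 × 5.3944% = 2.2070%
E(R_Ingram) = R_f + β × MRP = 2.2070% + 1.99 × 5.3944% = 12.94%

12.94%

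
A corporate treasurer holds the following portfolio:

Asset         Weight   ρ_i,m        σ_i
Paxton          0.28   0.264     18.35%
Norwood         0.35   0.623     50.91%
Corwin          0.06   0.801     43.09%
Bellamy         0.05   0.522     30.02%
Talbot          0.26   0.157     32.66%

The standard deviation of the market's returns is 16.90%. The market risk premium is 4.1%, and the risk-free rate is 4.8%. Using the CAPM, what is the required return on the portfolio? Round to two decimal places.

β_Paxton = 0.264 × 18.35% / 16.90% = 0.2867
β_Norwood = 0.623 × 50.91% / 16.90% = 1.8767
β_Corwin = 0.801 × 43.09% / 16.90% = 2.0423
β_Bellamy = 0.522 × 30.02% / 16.90% = 0.9272
β_Talbot = 0.157 × 32.66% / 16.90% = 0.3034
β_P = Σ w_i β_i = 0.28×0.2867 + 0.35×1.8767 + 0.06×2.0423 + 0.05×0.9272 + 0.26×0.3034 = 0.9849
E(R_P) = R_f + β_P × MRP = 4.8% + 0.9849 × 4.1% = 8.84%

8.84%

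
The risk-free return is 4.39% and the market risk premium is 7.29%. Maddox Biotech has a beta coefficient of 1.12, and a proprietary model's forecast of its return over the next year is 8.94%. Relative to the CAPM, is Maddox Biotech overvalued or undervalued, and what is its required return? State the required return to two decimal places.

Required return = R_f + β·MRP = 4.39% + 1.12 × 7.29% = 12.55%
Forecast 8.94% < required 12.55% → the stock plots below the SML → overvalued.

Overvalued; required return 12.55%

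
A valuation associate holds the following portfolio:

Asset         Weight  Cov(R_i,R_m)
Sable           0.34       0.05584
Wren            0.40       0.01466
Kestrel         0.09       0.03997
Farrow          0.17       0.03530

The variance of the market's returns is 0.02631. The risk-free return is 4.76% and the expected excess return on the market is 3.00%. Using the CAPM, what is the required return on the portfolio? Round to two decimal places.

8.69%

β_Sable = 0.05584 / 0.02631 = 2.1224
β_Wren = 0.01466 / 0.02631 = 0.5572
β_Kestrel = 0.03997 / 0.02631 = 1.5192
β_Farrow = 0.03530 / 0.02631 = 1.3417
β_P = Σ w_i β_i = 0.34×2.1224 + 0.40×0.5572 + 0.09×1.5192 + 0.17×1.3417 = 1.3093
E(R_P) = R_f + β_P × MRP = 4.76% + 1.3093 × 3.00% = 8.69%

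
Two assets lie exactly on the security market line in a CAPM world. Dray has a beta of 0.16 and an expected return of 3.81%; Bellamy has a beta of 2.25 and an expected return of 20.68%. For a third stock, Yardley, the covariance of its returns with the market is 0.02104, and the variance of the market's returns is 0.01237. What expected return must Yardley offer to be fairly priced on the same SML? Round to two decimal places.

MRP = (20.68% − 3.81%) / (2.25 − 0.16) = 8.0718%
R_f = 3.81% − 0.16 × 8.0718% = 2.5185%
β_Yardley = Cov / Var(R_m) = 0.02104 / 0.01237 = 1.7009
E(R_Yardley) = R_f + β × MRP = 2.5185% + 1.7009 × 8.0718% = 16.25%

16.25%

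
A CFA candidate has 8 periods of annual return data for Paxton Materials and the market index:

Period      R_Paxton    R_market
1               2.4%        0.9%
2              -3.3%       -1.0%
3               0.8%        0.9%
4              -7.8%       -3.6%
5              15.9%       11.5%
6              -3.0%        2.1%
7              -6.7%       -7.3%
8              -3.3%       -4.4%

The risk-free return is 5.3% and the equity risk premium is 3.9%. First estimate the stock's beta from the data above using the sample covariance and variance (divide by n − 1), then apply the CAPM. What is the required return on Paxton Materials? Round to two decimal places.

Mean R_i = (2.4 − 3.3 + 0.8 − 7.8 + 15.9 − 3.0 − 6.7 − 3.3) / 8 = -0.6250%
Mean R_m = (0.9 − 1.0 + 0.9 − 3.6 + 11.5 + 2.1 − 7.3 − 4.4) / 8 = -0.1125%
Σ(R_i − R̄_i)(R_m − R̄_m) = 273.6775  ⇒  Cov = 273.6775 / 7 = 39.0968
Σ(R_m − R̄_m)² = 224.7888  ⇒  Var(R_m) = 224.7888 / 7 = 32.1127
β = Cov / Var(R_m) = 39.0968 / 32.1127 = 1.2175
E(R) = R_f + β × MRP = 5.3% + 1.2175 × 3.9% = 10.05%

10.05%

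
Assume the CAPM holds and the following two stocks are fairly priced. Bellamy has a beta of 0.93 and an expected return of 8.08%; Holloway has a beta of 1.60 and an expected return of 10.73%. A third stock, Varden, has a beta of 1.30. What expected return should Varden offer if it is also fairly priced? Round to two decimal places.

MRP (SML slope) = (10.73% − 8.08%) / (1.60 − 0.93) = 2.65% / 0.67 = 3.9552%
R_f (intercept) = 8.08% − 0.93 × 3.9552% = 4.4017%
E(R_Varden) = R_f + β × MRP = 4.4017% + 1.30 × 3.9552% = 9.54%

9.54%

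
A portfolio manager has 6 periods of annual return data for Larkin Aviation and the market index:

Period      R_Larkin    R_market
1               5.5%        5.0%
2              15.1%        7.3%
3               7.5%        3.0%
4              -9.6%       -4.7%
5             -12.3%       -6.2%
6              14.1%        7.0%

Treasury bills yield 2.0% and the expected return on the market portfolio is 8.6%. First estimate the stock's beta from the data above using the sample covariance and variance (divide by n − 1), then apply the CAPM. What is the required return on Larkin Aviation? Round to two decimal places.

Mean R_i = (5.5 + 15.1 + 7.5 − 9.6 − 12.3 + 14.1) / 6 = 3.3833%
Mean R_m = (5.0 + 7.3 + 3.0 − 4.7 − 6.2 + 7.0) / 6 = 1.9000%
Σ(R_i − R̄_i)(R_m − R̄_m) = 341.7400  ⇒  Cov = 341.7400 / 5 = 68.3480
Σ(R_m − R̄_m)² = 175.1600  ⇒  Var(R_m) = 175.1600 / 5 = 35.0320
β = Cov / Var(R_m) = 68.3480 / 35.0320 = 1.9510
MRP = 8.6% − 2.0% = 6.60%
E(R) = R_f + β × MRP = 2.0% + 1.9510 × 6.6% = 14.88%

14.88%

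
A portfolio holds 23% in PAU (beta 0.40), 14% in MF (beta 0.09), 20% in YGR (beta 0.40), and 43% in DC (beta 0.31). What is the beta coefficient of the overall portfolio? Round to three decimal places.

0.318

β_P = Σ w_i β_i = 0.23×0.40 + 0.14×0.09 + 0.20×0.40 + 0.43×0.31 = 0.3179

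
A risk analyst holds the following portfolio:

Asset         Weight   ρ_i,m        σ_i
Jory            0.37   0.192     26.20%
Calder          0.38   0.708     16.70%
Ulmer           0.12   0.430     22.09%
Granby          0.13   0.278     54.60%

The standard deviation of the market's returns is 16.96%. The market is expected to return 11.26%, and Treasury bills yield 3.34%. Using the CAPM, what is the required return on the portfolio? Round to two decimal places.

β_Jory = 0.192 × 26.20% / 16.96% = 0.2966
β_Calder = 0.708 × 16.70% / 16.96% = 0.6971
β_Ulmer = 0.430 × 22.09% / 16.96% = 0.5601
β_Granby = 0.278 × 54.60% / 16.96% = 0.8950
β_P = Σ w_i β_i = 0.37×0.2966 + 0.38×0.6971 + 0.12×0.5601 + 0.13×0.8950 = 0.5582
MRP = 11.26% − 3.34% = 7.92%
E(R_P) = R_f + β_P × MRP = 3.34% + 0.5582 × 7.92% = 7.76%

7.76%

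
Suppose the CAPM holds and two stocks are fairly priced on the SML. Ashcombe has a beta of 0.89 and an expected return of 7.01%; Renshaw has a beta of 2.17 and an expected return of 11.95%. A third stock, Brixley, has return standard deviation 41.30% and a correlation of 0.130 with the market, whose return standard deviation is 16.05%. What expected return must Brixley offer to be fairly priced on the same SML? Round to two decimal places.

4.87%

MRP = (11.95% − 7.01%) / (2.17 − 0.89) = 3.8594%
R_f = 7.01% − 0.89 × 3.8594% = 3.5751%
β_Brixley = ρ·σ_i/σ_m = 0.130 × 41.30 / 16.05 = 0.3345
E(R_Brixley) = R_f + β × MRP = 3.5751% + 0.3345 × 3.8594% = 4.87%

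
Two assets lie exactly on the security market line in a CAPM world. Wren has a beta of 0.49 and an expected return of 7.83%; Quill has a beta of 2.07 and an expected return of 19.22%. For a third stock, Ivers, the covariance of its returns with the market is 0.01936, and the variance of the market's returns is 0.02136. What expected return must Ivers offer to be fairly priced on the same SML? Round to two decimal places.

MRP = (19.22% − 7.83%) / (2.07 − 0.49) = 7.2089%
R_f = 7.83% − 0.49 × 7.2089% = 4.2976%
β_Ivers = Cov / Var(R_m) = 0.01936 / 0.02136 = 0.9064
E(R_Ivers) = R_f + β × MRP = 4.2976% + 0.9064 × 7.2089% = 10.83%

10.83%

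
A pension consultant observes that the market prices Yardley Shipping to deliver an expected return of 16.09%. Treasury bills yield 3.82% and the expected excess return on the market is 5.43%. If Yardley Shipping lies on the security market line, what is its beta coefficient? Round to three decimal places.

2.260

β = (E(R) − R_f) / MRP = (16.09% − 3.82%) / 5.43% = 12.27% / 5.43% = 2.260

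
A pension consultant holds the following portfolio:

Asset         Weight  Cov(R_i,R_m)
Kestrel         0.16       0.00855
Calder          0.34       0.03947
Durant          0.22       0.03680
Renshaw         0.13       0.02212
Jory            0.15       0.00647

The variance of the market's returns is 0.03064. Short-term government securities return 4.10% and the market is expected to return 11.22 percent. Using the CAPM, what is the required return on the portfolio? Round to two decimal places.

10.31%

β_Kestrel = 0.00855 / 0.03064 = 0.2790
β_Calder = 0.03947 / 0.03064 = 1.2882
β_Durant = 0.03680 / 0.03064 = 1.2010
β_Renshaw = 0.02212 / 0.03064 = 0.7219
β_Jory = 0.00647 / 0.03064 = 0.2112
β_P = Σ w_i β_i = 0.16×0.2790 + 0.34×1.2882 + 0.22×1.2010 + 0.13×0.7219 + 0.15×0.2112 = 0.8724
MRP = 11.22% − 4.10% = 7.12%
E(R_P) = R_f + β_P × MRP = 4.10% + 0.8724 × 7.12% = 10.31%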